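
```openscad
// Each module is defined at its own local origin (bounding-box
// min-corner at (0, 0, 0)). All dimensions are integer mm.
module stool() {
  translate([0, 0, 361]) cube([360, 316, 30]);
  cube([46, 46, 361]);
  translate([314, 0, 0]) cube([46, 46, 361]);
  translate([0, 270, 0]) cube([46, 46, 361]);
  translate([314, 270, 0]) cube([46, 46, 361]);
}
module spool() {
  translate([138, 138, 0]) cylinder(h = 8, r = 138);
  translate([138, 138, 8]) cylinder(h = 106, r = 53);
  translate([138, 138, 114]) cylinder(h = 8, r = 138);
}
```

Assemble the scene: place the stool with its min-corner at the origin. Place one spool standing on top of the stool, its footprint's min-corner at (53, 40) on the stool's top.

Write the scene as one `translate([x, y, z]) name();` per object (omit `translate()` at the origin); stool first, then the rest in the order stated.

stool();
translate([53, 40, 391]) spool();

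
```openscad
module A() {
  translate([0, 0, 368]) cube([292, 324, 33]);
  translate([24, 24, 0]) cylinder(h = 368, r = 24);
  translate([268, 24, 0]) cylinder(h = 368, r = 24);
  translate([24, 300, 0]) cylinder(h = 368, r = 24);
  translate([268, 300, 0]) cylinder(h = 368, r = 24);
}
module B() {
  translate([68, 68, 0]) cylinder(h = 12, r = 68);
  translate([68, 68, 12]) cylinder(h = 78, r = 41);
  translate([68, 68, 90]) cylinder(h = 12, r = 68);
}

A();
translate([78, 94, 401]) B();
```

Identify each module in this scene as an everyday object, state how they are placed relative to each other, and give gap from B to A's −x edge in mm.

A is a stool. B is a spool. The spool is on top of the stool, centred. The gap from the spool to the stool's −x edge is 78 mm.

The spool's min-x is at 78; the stool's min-x is 0; gap = 78 mm.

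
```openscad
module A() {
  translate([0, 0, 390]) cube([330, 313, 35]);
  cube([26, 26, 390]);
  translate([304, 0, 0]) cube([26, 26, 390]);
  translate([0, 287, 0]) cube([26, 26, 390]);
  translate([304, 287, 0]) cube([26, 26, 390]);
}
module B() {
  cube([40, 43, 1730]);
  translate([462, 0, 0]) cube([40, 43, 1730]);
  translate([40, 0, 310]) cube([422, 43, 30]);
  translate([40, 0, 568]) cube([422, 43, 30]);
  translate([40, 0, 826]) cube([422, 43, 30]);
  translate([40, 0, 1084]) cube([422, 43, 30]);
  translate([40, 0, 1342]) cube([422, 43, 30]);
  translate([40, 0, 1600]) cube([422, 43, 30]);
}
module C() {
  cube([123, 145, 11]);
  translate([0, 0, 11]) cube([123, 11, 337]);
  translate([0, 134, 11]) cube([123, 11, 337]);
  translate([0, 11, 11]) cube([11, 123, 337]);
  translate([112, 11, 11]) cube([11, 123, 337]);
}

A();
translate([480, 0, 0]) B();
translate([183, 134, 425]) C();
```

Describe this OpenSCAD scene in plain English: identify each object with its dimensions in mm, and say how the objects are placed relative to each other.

A is a four-legged stool. The seat is 330×313 mm, 35 mm thick, top at z = 425 mm. It stands on four square legs, each 26×26 mm in cross-section, from z = 0 to the seat underside, each flush with a corner of the seat.

B is a straight ladder. Two 40×43 mm vertical rails, 1730 mm tall, stand 502 mm apart (outside-to-outside) with their front faces coplanar on the −y side. 6 rungs, each 43 mm deep and 30 mm tall, span between the inner faces of the rails, front faces flush with the rails. The lowest rung's underside is at z = 310 mm and rungs are spaced 258 mm apart (underside to underside).

C is an open-topped rectangular box: outside dimensions 123×145×348 mm, with a uniform wall and base thickness of 11 mm. The base is a full 123×145 slab on the floor; four walls sit on top of the base. The front and back walls (the −y and +y sides) span the full width; the two side walls fit between them.

The ladder is on the floor beside the stool on its +x side. The open box is on top of the stool.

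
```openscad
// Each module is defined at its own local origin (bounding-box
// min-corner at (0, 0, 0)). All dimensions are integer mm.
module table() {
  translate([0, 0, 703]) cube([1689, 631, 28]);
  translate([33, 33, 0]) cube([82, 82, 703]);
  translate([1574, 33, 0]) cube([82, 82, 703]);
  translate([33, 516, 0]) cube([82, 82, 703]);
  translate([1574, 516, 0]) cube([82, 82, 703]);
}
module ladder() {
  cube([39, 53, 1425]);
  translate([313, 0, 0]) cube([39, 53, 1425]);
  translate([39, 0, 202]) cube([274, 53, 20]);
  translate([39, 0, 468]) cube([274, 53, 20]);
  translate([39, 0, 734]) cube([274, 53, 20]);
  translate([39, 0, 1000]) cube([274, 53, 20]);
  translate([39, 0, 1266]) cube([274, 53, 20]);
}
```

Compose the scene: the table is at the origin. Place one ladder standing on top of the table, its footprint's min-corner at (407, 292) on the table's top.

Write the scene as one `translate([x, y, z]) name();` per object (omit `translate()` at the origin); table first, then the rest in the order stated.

table();
translate([407, 292, 731]) ladder();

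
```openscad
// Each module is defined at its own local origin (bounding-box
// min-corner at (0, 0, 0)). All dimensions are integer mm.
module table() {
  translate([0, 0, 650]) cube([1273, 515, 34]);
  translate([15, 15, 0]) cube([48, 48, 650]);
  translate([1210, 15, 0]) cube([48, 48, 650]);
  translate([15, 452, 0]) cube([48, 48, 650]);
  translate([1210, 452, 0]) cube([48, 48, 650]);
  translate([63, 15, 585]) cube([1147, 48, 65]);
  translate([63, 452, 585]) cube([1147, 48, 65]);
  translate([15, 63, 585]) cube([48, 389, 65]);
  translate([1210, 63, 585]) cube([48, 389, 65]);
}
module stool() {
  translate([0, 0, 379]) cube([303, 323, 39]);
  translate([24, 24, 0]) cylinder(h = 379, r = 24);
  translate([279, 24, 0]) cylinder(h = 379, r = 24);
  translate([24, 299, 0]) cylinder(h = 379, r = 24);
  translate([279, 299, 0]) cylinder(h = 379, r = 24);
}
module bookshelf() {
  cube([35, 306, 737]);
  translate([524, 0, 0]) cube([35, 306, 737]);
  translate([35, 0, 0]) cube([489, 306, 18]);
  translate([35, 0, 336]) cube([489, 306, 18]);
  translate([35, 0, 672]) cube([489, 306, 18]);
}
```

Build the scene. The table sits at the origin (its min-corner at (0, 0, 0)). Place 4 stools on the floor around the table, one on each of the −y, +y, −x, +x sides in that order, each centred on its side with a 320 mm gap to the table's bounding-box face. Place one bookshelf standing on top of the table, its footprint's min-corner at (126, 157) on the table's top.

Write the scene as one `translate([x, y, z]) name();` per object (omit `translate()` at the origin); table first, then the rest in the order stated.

table();
translate([485, -643, 0]) stool();
translate([485, 835, 0]) stool();
translate([-623, 96, 0]) stool();
translate([1593, 96, 0]) stool();
translate([126, 157, 684]) bookshelf();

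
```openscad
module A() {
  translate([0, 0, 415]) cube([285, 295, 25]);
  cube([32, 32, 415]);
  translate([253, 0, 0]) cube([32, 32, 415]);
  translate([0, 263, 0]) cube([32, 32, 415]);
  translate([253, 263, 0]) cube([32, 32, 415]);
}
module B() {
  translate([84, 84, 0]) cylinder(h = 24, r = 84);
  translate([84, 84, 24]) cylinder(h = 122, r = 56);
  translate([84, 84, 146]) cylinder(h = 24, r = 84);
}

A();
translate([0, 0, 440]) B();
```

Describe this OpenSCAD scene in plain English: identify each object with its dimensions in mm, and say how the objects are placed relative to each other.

A is a simple wooden stool: a rectangular seat 285 mm (x) by 295 mm (y), 25 mm thick, top face at z = 440 mm, on four square legs, each 32×32 mm in cross-section. The legs rest on z = 0, each flush with a corner of the seat.

B is a spool: two coaxial disc flanges of radius 84 mm and thickness 24 mm, joined by a core cylinder of radius 56 mm and height 122 mm. The lower flange rests on z = 0 and the three cylinders share a vertical axis.

The spool is on top of the stool.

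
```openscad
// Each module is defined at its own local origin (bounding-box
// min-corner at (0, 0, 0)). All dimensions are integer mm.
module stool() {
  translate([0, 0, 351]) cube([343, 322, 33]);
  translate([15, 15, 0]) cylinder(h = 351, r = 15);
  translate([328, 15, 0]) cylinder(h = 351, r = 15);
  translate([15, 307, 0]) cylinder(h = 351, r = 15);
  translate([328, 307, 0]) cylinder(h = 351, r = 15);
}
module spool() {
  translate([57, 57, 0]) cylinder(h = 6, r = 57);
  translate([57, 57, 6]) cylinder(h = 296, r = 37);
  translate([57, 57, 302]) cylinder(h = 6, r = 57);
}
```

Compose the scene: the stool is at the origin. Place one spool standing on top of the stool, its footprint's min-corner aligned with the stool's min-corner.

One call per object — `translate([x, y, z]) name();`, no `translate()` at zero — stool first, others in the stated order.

stool();
translate([0, 0, 384]) spool();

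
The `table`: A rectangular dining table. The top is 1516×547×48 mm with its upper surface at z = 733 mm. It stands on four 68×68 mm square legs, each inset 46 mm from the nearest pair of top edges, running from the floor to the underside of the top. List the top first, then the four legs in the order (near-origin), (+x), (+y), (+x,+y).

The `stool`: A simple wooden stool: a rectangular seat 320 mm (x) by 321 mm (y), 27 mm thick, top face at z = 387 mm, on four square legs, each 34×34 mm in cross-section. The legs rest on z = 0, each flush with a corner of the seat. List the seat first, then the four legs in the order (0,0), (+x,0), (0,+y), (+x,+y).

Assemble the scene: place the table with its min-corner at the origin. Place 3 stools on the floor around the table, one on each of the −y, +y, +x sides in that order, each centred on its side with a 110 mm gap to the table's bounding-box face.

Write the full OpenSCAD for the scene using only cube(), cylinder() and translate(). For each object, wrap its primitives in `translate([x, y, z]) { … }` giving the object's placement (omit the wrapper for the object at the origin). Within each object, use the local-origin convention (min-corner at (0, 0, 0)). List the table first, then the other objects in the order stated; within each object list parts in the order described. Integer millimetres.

translate([0, 0, 685]) cube([1516, 547, 48]);
translate([46, 46, 0]) cube([68, 68, 685]);
translate([1402, 46, 0]) cube([68, 68, 685]);
translate([46, 433, 0]) cube([68, 68, 685]);
translate([1402, 433, 0]) cube([68, 68, 685]);
translate([598, -431, 0]) {
  translate([0, 0, 360]) cube([320, 321, 27]);
  cube([34, 34, 360]);
  translate([286, 0, 0]) cube([34, 34, 360]);
  translate([0, 287, 0]) cube([34, 34, 360]);
  translate([286, 287, 0]) cube([34, 34, 360]);
}
translate([598, 657, 0]) {
  translate([0, 0, 360]) cube([320, 321, 27]);
  cube([34, 34, 360]);
  translate([286, 0, 0]) cube([34, 34, 360]);
  translate([0, 287, 0]) cube([34, 34, 360]);
  translate([286, 287, 0]) cube([34, 34, 360]);
}
translate([1626, 113, 0]) {
  translate([0, 0, 360]) cube([320, 321, 27]);
  cube([34, 34, 360]);
  translate([286, 0, 0]) cube([34, 34, 360]);
  translate([0, 287, 0]) cube([34, 34, 360]);
  translate([286, 287, 0]) cube([34, 34, 360]);
}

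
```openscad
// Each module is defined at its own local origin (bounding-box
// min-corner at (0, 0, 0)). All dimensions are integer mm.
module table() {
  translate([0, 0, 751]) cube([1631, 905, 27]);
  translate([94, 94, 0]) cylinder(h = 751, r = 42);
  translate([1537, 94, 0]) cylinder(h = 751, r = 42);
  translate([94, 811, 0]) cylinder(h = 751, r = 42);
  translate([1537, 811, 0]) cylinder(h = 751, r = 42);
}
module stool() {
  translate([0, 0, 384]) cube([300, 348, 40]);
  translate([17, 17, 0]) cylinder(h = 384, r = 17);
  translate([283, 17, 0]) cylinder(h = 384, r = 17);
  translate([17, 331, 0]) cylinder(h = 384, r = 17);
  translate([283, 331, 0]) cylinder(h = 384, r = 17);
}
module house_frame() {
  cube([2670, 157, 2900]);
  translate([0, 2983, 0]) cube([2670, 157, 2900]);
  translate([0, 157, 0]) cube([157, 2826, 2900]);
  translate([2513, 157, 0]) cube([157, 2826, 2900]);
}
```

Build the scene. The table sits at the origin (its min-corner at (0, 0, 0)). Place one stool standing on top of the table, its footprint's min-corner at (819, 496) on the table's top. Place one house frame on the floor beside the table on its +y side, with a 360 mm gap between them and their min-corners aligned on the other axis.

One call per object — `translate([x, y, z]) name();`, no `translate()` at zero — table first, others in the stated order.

table();
translate([819, 496, 778]) stool();
translate([0, 1265, 0]) house_frame();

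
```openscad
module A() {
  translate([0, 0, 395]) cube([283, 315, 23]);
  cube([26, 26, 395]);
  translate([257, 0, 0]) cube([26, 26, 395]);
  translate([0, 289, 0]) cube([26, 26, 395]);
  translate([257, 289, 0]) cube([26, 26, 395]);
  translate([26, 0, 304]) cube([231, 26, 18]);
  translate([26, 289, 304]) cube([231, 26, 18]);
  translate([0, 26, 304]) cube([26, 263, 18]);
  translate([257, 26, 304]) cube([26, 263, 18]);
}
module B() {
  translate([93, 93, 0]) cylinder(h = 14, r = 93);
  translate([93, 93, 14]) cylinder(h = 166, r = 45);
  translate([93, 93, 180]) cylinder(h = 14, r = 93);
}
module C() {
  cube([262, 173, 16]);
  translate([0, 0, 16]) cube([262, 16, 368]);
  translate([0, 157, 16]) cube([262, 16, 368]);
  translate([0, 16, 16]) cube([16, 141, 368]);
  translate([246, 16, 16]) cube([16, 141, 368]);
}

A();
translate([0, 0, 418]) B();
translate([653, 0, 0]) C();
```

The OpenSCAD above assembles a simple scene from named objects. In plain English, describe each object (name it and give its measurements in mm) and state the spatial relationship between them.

A is a four-legged stool. The seat is a 283×315×23 mm slab whose top surface is at z = 418 mm; four square legs, each 26×26 mm in cross-section, run from the floor (z = 0) to the underside of the seat, each flush with a corner of the seat. Four stretchers, 26 mm wide and 18 mm tall, connect adjacent legs with their undersides at z = 304 mm, each running between the inner faces of the legs it joins and aligned with the legs' outer faces on the other axis.

B is a spool: two coaxial disc flanges of radius 93 mm and thickness 14 mm, joined by a core cylinder of radius 45 mm and height 166 mm. The lower flange rests on z = 0 and the three cylinders share a vertical axis.

C is an open storage box with external size 262×173×384 mm and wall thickness 16 mm (the base is also 16 mm thick). The base covers the whole footprint; the four walls stand on the base, with the y-facing walls full-width and the x-facing walls fitting between their inner faces.

The spool is on top of the stool. The open box is on the floor beside the stool on its +x side.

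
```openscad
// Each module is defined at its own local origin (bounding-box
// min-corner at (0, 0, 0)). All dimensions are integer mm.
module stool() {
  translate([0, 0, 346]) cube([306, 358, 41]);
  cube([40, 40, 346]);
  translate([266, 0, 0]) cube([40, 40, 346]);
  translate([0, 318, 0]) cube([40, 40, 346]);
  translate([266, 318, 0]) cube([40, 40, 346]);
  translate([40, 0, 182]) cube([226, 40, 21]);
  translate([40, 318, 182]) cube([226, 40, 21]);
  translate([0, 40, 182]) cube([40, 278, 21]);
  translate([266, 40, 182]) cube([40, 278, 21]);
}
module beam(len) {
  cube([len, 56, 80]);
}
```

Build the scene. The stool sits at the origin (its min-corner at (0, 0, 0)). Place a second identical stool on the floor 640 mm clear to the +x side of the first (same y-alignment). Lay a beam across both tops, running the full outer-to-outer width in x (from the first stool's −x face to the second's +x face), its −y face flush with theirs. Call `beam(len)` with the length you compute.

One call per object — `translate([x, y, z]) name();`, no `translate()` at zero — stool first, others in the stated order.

stool();
translate([946, 0, 0]) stool();
translate([0, 0, 387]) beam(1252);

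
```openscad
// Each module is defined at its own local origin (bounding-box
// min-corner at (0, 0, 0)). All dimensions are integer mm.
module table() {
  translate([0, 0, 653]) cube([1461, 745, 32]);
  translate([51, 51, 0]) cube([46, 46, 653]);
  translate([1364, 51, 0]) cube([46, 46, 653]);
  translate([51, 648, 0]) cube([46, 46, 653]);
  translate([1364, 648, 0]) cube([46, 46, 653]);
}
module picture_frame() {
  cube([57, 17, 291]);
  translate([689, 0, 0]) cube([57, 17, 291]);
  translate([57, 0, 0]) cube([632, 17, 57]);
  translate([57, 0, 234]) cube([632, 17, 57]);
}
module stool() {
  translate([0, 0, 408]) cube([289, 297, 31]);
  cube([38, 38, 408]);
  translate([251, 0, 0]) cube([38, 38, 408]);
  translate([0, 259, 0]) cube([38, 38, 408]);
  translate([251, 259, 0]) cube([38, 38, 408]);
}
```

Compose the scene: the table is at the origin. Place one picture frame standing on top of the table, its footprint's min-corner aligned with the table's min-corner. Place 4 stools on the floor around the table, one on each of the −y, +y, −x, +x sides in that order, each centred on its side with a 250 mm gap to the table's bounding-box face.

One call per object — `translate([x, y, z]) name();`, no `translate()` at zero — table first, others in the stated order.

table();
translate([0, 0, 685]) picture_frame();
translate([586, -547, 0]) stool();
translate([586, 995, 0]) stool();
translate([-539, 224, 0]) stool();
translate([1711, 224, 0]) stool();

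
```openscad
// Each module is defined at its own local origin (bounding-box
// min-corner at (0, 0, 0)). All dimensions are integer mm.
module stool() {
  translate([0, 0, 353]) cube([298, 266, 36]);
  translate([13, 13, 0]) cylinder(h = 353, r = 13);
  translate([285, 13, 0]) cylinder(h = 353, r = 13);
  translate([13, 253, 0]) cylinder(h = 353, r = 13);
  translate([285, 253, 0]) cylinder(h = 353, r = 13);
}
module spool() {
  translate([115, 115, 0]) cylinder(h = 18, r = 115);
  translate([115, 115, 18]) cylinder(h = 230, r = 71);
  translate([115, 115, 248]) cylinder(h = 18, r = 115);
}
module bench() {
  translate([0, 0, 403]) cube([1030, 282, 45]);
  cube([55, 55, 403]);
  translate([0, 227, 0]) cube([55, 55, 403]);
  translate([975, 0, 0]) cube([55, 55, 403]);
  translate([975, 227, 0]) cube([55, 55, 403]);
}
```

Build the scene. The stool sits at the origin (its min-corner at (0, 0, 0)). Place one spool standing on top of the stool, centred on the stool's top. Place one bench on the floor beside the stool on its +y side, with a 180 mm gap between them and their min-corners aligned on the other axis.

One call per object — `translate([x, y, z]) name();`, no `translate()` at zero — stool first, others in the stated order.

stool();
translate([34, 18, 389]) spool();
translate([0, 446, 0]) bench();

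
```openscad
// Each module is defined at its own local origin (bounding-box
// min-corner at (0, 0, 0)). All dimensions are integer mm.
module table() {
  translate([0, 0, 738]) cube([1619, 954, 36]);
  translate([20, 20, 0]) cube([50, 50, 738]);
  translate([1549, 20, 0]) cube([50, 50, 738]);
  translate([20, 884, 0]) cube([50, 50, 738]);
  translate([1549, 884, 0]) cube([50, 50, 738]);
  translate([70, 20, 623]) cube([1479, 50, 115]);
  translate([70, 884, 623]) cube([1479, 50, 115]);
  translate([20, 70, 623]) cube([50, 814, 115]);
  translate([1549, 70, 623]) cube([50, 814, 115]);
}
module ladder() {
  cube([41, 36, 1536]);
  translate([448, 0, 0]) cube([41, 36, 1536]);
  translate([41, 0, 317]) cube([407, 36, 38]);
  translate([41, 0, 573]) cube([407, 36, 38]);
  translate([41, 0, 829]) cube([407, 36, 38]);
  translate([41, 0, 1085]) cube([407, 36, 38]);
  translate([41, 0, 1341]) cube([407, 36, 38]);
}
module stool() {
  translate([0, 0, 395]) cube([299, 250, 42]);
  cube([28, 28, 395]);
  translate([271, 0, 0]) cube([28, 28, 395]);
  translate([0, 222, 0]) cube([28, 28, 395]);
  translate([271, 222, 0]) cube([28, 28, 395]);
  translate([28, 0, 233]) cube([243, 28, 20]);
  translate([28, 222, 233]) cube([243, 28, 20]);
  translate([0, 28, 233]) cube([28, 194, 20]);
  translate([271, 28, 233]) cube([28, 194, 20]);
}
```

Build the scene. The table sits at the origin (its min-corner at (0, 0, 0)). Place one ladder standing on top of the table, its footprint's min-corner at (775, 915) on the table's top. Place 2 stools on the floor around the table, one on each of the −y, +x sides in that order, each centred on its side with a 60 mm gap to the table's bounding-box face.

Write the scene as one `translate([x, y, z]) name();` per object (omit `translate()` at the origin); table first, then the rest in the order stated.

table();
translate([775, 915, 774]) ladder();
translate([660, -310, 0]) stool();
translate([1679, 352, 0]) stool();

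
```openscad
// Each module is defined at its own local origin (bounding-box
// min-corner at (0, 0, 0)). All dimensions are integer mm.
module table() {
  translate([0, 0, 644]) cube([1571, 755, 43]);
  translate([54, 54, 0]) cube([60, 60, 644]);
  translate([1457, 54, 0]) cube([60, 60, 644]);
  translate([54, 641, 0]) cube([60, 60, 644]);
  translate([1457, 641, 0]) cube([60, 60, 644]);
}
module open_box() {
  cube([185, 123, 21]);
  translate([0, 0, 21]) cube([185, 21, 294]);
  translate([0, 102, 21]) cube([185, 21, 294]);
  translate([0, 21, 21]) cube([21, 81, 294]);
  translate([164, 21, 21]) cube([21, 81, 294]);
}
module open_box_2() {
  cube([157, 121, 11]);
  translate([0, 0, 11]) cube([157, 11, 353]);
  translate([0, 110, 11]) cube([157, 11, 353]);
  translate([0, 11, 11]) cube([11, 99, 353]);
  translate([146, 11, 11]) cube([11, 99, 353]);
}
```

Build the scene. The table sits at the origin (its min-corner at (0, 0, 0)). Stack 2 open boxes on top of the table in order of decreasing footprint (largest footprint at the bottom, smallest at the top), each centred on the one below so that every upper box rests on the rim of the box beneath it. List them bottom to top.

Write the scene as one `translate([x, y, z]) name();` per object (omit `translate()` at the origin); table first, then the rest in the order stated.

table();
translate([693, 316, 687]) open_box();
translate([707, 317, 1002]) open_box_2();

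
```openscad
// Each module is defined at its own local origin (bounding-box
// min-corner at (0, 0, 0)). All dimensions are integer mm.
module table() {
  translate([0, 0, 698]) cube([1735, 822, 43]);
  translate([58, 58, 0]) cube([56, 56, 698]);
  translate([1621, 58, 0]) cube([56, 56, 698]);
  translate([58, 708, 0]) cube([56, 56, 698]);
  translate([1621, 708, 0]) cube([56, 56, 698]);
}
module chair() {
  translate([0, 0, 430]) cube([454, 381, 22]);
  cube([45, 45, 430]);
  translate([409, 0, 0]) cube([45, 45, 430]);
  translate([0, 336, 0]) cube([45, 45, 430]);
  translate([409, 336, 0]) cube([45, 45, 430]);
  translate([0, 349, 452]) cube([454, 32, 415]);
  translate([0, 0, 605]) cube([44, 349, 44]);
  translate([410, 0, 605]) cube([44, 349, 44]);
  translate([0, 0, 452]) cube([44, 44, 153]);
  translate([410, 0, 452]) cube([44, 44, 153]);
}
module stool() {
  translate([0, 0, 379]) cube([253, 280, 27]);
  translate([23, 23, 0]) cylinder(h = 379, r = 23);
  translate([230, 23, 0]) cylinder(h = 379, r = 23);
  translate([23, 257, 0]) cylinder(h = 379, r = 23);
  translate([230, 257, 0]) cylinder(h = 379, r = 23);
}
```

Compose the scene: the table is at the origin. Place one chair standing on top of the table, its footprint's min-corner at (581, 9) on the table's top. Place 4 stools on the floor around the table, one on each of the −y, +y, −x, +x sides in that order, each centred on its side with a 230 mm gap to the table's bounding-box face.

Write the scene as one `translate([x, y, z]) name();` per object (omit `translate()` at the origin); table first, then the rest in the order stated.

table();
translate([581, 9, 741]) chair();
translate([741, -510, 0]) stool();
translate([741, 1052, 0]) stool();
translate([-483, 271, 0]) stool();
translate([1965, 271, 0]) stool();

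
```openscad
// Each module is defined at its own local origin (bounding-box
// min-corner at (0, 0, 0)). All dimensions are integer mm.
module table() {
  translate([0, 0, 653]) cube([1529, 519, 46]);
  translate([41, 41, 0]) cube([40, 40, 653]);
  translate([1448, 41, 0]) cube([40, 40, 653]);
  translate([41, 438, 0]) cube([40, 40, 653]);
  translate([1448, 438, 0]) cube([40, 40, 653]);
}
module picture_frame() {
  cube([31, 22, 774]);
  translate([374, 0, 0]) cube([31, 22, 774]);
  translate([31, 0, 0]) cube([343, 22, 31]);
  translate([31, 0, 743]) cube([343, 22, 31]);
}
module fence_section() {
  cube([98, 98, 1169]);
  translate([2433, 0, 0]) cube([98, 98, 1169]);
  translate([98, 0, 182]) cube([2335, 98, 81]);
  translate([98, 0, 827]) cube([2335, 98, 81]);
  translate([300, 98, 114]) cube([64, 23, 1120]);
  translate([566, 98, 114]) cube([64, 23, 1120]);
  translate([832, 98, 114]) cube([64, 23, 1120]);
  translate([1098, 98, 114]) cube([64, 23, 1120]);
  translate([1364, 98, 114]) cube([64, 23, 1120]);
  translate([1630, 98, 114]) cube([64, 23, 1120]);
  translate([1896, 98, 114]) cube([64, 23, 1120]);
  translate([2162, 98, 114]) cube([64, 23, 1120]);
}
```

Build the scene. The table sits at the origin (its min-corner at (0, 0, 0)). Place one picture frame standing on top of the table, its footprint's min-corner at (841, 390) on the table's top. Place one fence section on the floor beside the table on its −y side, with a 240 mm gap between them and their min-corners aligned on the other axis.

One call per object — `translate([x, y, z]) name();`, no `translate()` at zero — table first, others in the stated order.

table();
translate([841, 390, 699]) picture_frame();
translate([0, -361, 0]) fence_section();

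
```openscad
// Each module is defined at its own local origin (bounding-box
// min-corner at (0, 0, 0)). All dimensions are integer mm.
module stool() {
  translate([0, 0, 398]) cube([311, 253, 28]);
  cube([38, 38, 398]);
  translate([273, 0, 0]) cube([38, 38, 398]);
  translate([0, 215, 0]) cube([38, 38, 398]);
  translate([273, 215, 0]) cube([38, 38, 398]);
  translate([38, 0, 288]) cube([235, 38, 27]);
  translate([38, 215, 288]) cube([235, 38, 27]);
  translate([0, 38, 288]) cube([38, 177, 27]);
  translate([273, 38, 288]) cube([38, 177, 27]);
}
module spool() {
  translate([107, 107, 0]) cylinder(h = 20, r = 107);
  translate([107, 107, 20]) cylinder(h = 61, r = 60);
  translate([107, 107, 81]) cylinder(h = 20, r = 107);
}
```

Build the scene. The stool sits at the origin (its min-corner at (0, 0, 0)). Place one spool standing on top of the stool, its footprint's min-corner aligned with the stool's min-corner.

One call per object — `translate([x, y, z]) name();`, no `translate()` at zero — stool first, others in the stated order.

stool();
translate([0, 0, 426]) spool();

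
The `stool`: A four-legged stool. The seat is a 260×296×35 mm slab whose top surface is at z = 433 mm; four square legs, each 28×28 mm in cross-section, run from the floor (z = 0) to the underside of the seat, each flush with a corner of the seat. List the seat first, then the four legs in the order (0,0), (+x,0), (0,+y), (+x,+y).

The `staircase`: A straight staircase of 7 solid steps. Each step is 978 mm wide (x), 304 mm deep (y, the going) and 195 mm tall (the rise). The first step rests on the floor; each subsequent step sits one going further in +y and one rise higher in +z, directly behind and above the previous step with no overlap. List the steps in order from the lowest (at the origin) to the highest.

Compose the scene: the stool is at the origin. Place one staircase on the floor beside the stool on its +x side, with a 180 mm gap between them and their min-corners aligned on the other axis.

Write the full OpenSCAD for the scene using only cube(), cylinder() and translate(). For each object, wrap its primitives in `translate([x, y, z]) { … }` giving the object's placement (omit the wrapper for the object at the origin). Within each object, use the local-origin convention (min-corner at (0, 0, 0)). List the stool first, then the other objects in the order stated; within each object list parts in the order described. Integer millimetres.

translate([0, 0, 398]) cube([260, 296, 35]);
cube([28, 28, 398]);
translate([232, 0, 0]) cube([28, 28, 398]);
translate([0, 268, 0]) cube([28, 28, 398]);
translate([232, 268, 0]) cube([28, 28, 398]);
translate([440, 0, 0]) {
  cube([978, 304, 195]);
  translate([0, 304, 195]) cube([978, 304, 195]);
  translate([0, 608, 390]) cube([978, 304, 195]);
  translate([0, 912, 585]) cube([978, 304, 195]);
  translate([0, 1216, 780]) cube([978, 304, 195]);
  translate([0, 1520, 975]) cube([978, 304, 195]);
  translate([0, 1824, 1170]) cube([978, 304, 195]);
}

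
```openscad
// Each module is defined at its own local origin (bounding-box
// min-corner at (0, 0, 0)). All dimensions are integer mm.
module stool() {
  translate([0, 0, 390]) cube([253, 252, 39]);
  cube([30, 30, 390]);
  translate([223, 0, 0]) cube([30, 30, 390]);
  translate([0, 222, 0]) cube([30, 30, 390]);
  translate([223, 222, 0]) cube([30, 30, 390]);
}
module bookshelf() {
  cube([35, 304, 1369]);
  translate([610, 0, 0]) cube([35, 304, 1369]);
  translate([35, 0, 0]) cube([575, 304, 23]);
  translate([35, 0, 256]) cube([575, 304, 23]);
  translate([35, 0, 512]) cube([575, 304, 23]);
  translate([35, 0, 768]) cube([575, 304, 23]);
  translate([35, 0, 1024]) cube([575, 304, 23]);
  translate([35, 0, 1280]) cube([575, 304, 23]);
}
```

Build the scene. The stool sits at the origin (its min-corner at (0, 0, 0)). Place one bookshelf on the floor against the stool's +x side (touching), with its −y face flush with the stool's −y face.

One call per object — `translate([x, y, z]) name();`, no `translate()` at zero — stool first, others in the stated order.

stool();
translate([253, 0, 0]) bookshelf();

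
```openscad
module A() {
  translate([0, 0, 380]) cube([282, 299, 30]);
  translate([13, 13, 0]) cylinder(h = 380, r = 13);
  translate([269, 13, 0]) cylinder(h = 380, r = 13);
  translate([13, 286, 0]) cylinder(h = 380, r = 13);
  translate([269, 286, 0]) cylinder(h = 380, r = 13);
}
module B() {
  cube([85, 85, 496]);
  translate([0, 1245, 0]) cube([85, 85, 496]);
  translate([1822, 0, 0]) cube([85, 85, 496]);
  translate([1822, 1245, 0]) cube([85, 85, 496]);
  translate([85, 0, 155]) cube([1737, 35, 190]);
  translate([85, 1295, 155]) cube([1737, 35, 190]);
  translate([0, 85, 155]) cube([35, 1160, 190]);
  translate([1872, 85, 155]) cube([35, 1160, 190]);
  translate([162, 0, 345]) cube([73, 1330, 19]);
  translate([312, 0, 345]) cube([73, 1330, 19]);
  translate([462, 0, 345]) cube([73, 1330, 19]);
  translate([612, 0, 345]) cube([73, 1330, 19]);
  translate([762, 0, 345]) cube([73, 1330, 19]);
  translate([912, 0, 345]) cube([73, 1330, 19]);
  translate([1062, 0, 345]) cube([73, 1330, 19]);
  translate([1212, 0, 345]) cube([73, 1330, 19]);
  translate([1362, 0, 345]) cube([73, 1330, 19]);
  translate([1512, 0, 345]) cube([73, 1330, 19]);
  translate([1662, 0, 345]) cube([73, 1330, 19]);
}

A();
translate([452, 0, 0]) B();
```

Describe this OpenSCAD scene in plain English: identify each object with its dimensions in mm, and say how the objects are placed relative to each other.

A is a simple wooden stool: a rectangular seat 282 mm (x) by 299 mm (y), 30 mm thick, top face at z = 410 mm, on four round legs, each 26 mm in diameter. The legs rest on z = 0, each leg's axis is inset half a diameter from the nearest pair of seat edges (so the leg's bounding box is flush with the corner).

B is a bed frame 1907 mm long (x) by 1330 mm wide (y). Four 85×85 mm corner posts, 496 mm tall, at the corners of the footprint. Four rails of 35 mm thickness and 190 mm height run between adjacent posts with their undersides at z = 155 mm, their outer faces flush with the outside of the frame (the two x-running rails run between the posts' inner faces; the two y-running rails run between the posts' inner faces). 11 slats, each 73 mm wide (x) and 19 mm thick, lie across the top of the two x-running rails, running the full 1330 mm width of the frame in y; the slats are evenly spaced along x between the inner faces of the end posts with equal gaps (rounded down to the nearest mm) at the −x end and between each pair — any rounding remainder accumulates at the +x end.

The bed frame is on the floor beside the stool on its +x side.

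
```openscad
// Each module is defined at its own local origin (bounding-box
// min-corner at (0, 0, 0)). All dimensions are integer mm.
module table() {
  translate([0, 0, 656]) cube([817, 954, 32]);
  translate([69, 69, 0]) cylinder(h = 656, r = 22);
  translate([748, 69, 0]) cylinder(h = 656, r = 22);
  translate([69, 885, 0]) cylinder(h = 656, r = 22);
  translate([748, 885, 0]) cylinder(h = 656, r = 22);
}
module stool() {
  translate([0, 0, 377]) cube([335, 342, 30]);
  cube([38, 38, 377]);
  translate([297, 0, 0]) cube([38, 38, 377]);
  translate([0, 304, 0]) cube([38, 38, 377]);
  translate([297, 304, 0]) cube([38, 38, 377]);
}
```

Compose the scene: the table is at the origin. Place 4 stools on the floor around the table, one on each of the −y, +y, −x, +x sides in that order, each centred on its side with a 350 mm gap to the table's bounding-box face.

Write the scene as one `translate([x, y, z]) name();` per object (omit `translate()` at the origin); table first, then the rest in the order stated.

table();
translate([241, -692, 0]) stool();
translate([241, 1304, 0]) stool();
translate([-685, 306, 0]) stool();
translate([1167, 306, 0]) stool();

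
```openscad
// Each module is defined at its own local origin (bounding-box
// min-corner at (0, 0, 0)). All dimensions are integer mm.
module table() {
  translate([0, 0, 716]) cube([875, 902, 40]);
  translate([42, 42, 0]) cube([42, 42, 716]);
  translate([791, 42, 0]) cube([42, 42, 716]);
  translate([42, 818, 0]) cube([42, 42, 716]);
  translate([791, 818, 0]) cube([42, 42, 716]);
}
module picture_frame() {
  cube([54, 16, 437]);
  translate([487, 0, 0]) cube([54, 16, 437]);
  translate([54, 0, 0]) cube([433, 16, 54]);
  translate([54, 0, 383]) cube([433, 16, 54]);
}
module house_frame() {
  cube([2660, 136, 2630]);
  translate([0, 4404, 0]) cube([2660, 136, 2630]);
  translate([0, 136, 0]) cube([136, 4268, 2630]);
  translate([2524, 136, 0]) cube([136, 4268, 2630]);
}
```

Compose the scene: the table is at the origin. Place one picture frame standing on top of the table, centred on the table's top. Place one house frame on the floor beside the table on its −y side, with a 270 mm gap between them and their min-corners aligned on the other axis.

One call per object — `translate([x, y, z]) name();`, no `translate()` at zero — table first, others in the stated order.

table();
translate([167, 443, 756]) picture_frame();
translate([0, -4810, 0]) house_frame();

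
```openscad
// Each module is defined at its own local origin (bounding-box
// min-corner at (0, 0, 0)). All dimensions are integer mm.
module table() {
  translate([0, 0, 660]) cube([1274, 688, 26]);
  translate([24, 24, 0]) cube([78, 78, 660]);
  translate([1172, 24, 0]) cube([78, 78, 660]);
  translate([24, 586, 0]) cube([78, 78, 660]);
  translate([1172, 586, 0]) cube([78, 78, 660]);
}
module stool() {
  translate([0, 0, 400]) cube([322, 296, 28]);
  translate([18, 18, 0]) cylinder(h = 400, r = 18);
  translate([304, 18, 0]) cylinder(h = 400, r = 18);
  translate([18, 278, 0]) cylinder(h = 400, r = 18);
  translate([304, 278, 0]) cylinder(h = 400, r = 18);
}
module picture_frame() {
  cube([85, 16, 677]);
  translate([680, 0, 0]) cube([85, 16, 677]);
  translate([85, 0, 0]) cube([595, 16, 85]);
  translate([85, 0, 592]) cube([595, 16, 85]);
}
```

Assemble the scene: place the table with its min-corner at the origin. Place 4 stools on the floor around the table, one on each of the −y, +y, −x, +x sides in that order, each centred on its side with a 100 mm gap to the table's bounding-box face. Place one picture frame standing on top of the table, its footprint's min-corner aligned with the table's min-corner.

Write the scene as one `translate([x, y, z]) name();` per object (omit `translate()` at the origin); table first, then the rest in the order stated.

table();
translate([476, -396, 0]) stool();
translate([476, 788, 0]) stool();
translate([-422, 196, 0]) stool();
translate([1374, 196, 0]) stool();
translate([0, 0, 686]) picture_frame();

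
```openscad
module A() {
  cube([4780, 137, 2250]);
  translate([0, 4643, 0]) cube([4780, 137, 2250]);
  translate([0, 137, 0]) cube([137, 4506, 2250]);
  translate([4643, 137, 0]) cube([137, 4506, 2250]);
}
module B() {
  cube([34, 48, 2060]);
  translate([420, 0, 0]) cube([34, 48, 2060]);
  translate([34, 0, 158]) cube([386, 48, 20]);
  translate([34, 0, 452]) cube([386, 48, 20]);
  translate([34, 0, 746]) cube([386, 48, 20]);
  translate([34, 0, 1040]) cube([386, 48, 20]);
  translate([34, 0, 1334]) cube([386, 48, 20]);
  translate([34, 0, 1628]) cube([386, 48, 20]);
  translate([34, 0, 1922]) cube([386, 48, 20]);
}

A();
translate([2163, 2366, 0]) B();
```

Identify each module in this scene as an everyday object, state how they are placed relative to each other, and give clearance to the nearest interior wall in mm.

Clearances: x = 2026, y = 2229; minimum 2026 mm.

A is a house frame. B is a ladder. The ladder sits inside the house frame, centred. The clearance to the nearest interior wall is 2026 mm.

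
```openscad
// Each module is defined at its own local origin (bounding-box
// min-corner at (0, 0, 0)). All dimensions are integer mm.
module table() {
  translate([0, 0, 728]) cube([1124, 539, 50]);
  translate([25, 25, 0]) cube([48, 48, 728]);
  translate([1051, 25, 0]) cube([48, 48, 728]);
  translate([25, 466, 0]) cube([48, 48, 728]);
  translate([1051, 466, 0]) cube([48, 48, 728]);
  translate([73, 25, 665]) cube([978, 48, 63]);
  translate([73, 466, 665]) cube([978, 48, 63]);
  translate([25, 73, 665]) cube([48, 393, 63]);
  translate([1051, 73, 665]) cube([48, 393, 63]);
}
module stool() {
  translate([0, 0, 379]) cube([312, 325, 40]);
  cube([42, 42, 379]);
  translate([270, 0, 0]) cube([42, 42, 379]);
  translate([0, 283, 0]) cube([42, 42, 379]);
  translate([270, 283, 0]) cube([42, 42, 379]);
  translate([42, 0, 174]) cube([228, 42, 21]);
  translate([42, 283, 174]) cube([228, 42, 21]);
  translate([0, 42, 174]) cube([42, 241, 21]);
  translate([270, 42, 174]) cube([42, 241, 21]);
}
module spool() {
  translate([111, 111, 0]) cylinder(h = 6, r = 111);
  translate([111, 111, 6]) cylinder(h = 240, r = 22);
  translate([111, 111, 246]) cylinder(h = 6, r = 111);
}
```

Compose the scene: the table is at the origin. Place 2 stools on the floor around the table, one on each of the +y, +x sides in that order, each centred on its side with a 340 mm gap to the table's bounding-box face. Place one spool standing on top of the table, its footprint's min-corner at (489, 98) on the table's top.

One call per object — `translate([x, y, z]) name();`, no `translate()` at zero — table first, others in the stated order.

table();
translate([406, 879, 0]) stool();
translate([1464, 107, 0]) stool();
translate([489, 98, 778]) spool();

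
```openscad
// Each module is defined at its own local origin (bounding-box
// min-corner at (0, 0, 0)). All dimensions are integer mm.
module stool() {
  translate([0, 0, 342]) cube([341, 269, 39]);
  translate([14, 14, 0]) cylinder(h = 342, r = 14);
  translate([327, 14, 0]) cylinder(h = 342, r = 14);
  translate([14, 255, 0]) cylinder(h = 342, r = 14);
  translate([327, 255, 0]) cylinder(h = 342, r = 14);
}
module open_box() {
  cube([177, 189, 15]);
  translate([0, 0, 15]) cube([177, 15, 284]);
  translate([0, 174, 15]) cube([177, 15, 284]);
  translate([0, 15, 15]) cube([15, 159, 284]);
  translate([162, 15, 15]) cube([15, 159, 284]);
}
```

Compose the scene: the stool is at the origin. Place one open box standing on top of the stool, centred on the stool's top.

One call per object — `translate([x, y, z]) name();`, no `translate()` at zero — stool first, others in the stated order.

stool();
translate([82, 40, 381]) open_box();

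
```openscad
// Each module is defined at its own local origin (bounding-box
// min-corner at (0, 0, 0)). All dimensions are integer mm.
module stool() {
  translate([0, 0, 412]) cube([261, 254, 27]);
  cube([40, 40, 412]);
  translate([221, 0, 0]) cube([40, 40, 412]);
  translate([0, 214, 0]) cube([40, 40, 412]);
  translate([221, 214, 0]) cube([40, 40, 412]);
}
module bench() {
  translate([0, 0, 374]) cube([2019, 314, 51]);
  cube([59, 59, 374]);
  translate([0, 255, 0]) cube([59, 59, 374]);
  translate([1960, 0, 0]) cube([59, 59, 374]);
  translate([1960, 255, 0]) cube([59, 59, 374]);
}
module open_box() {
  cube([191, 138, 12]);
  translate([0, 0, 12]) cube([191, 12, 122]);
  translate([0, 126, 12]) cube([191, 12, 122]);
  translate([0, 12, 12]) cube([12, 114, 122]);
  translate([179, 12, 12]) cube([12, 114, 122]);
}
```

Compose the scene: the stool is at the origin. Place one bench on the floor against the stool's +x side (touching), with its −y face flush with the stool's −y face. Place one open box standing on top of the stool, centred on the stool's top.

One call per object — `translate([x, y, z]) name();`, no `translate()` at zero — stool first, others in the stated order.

stool();
translate([261, 0, 0]) bench();
translate([35, 58, 439]) open_box();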